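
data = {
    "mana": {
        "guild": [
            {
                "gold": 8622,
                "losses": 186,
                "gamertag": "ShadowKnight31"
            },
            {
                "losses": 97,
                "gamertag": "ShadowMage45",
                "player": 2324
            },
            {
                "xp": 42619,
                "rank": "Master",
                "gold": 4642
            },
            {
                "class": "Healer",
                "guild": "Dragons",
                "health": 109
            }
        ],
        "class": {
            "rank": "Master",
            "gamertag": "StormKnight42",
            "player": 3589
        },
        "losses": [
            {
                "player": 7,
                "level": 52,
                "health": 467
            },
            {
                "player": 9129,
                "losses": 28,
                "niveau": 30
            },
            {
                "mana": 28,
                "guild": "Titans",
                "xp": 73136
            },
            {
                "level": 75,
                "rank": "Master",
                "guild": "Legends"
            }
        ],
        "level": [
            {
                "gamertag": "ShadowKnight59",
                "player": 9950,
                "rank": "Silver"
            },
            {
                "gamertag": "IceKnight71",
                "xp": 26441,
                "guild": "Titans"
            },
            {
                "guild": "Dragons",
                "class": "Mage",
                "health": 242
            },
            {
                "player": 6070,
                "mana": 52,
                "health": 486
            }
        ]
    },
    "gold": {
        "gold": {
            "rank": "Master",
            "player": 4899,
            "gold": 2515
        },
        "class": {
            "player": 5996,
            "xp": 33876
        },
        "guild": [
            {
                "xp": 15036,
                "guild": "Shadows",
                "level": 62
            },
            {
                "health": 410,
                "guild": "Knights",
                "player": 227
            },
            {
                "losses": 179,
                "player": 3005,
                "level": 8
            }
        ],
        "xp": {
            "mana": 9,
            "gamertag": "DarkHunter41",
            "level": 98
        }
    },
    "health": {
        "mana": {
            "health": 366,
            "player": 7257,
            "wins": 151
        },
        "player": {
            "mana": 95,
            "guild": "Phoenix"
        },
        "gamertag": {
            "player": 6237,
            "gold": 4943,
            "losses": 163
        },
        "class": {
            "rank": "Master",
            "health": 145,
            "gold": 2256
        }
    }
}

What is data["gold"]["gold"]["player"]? 4899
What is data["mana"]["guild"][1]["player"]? 2324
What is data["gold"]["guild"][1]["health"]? 410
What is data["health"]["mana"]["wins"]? 151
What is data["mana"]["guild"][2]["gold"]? 4642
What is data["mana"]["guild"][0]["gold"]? 8622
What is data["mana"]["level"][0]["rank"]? "Silver"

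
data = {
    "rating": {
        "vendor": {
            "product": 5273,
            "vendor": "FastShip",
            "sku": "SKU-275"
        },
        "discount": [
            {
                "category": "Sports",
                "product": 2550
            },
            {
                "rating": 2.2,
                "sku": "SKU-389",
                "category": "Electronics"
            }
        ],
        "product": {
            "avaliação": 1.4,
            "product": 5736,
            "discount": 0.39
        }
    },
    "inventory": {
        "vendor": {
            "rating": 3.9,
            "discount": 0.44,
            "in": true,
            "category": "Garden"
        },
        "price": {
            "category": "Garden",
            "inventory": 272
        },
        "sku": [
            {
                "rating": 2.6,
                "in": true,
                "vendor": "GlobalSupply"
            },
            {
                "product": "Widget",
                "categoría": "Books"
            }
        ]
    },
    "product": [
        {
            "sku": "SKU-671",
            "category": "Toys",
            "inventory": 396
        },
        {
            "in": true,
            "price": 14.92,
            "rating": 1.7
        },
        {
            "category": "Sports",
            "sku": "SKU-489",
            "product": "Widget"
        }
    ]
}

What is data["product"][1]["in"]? True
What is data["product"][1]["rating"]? 1.7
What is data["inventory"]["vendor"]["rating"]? 3.9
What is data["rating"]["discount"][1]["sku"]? "SKU-389"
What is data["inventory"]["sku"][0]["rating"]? 2.6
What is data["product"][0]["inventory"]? 396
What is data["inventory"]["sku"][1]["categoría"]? "Books"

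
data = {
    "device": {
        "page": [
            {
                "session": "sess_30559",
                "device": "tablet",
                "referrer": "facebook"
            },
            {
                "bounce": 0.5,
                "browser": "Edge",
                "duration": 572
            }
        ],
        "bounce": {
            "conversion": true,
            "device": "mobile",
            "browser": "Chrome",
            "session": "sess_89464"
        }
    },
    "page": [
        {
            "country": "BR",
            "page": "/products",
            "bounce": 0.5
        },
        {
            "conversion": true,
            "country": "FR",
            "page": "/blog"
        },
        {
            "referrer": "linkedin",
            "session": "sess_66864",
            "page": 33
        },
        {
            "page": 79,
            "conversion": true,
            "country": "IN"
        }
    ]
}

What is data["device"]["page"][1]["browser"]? "Edge"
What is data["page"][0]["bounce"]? 0.5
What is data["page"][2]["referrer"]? "linkedin"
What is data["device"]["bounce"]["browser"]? "Chrome"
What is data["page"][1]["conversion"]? True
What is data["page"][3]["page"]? 79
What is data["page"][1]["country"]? "FR"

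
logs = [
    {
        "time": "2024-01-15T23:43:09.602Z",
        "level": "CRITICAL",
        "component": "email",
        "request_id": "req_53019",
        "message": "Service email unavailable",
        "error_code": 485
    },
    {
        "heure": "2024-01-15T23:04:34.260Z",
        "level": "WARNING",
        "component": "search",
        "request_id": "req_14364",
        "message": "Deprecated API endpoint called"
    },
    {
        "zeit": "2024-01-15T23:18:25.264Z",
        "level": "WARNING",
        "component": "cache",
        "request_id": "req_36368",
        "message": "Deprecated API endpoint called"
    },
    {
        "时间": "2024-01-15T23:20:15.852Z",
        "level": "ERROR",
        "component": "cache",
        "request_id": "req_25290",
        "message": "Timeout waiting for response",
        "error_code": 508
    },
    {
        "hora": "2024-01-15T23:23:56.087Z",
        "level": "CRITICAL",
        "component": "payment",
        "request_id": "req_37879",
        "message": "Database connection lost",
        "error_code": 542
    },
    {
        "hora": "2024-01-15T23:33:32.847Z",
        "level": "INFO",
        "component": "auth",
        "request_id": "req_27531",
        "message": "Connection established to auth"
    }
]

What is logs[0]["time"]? "2024-01-15T23:43:09.602Z"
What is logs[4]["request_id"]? "req_37879"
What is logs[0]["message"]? "Service email unavailable"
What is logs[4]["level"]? "CRITICAL"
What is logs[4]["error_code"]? 542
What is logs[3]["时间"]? "2024-01-15T23:20:15.852Z"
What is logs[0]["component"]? "email"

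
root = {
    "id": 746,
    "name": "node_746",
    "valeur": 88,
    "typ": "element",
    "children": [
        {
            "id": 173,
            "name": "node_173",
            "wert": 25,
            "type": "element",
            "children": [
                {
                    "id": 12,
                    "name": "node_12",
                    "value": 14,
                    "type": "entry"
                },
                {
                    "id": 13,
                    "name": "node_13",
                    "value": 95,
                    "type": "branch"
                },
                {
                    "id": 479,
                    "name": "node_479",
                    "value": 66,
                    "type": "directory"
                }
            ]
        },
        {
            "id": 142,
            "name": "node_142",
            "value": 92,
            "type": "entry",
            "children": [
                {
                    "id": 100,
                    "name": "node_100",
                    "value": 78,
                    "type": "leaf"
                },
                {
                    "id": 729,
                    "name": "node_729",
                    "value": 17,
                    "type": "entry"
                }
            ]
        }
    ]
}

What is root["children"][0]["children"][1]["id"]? 13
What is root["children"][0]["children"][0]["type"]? "entry"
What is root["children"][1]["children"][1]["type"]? "entry"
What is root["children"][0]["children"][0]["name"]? "node_12"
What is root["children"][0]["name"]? "node_173"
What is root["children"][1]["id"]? 142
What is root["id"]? 746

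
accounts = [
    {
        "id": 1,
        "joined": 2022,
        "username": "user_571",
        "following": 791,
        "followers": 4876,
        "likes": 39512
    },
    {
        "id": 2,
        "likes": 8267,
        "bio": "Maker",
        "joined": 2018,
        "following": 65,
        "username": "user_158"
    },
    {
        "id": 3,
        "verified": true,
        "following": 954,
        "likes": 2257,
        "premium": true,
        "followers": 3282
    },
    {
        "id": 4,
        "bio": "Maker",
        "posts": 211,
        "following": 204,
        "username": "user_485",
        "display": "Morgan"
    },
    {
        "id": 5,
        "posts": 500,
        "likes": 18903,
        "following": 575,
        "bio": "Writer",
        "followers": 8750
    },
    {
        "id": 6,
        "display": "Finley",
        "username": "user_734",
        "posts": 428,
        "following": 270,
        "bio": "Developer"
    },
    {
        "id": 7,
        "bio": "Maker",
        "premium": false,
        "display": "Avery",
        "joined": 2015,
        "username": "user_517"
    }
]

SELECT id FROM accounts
[1, 2, 3, 4, 5, 6, 7]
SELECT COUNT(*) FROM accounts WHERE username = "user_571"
1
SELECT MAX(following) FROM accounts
954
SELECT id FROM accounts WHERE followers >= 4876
[1, 5]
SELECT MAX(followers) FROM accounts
8750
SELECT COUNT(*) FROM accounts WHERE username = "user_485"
1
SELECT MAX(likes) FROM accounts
39512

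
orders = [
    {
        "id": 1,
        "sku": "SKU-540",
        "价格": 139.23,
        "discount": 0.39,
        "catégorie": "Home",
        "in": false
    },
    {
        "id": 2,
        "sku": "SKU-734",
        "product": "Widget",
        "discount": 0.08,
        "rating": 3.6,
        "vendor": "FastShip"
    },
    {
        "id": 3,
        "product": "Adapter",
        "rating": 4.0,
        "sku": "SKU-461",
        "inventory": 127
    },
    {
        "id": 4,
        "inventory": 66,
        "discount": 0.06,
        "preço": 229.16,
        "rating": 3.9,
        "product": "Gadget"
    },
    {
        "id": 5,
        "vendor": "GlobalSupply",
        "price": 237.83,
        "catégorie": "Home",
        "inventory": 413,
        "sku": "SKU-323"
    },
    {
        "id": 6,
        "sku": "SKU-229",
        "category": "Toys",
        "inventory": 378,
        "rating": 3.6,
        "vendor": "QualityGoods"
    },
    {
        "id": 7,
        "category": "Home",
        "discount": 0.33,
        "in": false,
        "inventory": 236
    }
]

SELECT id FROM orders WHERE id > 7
[]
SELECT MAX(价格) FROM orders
139.23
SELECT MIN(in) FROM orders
False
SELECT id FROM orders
[1, 2, 3, 4, 5, 6, 7]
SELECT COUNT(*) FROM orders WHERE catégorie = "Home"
2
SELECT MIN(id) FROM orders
1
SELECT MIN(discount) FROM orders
0.06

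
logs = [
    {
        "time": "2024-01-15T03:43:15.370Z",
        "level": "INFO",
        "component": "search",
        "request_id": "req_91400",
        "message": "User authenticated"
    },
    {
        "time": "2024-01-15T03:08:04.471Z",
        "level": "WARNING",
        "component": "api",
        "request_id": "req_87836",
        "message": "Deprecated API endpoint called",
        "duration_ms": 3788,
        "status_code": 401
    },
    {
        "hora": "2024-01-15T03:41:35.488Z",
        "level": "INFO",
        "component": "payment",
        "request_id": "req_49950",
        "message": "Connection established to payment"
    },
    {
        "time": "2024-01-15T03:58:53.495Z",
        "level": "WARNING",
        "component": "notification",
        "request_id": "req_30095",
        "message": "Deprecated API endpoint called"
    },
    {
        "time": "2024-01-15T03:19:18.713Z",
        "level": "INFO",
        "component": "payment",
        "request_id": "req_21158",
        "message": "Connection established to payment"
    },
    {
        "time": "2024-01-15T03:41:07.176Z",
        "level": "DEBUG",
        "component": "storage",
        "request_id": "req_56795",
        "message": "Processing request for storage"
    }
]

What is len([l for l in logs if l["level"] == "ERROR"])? 0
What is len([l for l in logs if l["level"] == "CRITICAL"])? 0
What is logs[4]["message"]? "Connection established to payment"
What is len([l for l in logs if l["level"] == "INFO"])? 3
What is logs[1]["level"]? "WARNING"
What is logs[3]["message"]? "Deprecated API endpoint called"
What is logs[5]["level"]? "DEBUG"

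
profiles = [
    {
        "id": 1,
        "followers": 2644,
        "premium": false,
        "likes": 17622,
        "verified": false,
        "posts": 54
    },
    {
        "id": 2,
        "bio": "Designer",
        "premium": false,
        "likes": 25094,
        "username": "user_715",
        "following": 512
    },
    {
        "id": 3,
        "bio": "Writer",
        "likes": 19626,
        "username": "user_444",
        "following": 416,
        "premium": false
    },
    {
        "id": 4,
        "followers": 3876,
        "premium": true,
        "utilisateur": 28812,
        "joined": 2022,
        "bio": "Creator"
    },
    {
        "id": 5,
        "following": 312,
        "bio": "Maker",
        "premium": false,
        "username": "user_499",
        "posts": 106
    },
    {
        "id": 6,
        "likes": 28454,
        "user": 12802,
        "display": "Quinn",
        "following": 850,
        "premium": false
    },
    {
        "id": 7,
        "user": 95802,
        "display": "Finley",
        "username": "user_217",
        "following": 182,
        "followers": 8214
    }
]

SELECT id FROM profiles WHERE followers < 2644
[]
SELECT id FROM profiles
[1, 2, 3, 4, 5, 6, 7]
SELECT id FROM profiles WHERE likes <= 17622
[1]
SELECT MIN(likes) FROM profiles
17622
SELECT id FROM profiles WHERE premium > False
[4]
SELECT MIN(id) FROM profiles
1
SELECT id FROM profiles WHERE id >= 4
[4, 5, 6, 7]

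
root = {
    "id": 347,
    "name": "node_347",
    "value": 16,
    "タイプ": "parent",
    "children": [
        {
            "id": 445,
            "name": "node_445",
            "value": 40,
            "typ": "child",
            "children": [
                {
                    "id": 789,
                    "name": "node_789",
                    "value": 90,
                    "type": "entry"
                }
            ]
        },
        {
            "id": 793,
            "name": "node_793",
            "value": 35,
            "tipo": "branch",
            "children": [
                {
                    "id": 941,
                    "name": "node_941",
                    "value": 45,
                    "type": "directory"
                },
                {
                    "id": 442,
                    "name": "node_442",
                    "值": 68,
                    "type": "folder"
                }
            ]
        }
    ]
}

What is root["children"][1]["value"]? 35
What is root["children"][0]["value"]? 40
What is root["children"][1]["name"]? "node_793"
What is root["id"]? 347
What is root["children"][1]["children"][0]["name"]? "node_941"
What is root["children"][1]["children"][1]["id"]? 442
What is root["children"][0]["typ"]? "child"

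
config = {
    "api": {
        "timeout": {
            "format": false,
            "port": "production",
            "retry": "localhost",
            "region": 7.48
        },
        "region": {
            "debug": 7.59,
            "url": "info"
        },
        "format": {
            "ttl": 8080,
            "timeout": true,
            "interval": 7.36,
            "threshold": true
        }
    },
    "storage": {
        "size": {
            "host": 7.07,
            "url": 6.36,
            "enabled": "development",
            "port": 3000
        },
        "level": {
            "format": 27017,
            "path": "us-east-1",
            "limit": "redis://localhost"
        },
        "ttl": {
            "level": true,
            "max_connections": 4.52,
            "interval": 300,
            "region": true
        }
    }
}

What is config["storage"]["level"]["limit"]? "redis://localhost"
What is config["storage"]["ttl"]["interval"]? 300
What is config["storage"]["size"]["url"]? 6.36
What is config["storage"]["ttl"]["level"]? True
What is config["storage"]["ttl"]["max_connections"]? 4.52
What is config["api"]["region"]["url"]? "info"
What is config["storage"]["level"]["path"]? "us-east-1"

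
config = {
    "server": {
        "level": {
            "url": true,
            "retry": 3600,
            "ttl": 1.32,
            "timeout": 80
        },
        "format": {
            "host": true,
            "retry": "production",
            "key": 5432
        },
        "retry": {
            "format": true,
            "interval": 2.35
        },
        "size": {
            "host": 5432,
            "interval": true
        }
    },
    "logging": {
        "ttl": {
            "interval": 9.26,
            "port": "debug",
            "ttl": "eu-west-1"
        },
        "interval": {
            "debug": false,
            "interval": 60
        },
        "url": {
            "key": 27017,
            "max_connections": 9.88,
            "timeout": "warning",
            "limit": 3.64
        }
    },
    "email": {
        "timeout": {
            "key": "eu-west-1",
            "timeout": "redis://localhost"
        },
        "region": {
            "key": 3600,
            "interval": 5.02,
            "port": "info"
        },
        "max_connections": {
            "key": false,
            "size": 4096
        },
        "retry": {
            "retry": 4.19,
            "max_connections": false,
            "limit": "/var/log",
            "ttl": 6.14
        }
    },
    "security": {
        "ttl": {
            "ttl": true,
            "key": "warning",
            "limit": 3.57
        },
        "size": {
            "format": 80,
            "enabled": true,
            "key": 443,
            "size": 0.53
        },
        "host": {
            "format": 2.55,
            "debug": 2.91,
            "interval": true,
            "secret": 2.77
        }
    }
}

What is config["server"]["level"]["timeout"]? 80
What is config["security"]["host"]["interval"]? True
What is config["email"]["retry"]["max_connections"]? False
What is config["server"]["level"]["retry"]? 3600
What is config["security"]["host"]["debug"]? 2.91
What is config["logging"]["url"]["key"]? 27017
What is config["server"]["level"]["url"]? True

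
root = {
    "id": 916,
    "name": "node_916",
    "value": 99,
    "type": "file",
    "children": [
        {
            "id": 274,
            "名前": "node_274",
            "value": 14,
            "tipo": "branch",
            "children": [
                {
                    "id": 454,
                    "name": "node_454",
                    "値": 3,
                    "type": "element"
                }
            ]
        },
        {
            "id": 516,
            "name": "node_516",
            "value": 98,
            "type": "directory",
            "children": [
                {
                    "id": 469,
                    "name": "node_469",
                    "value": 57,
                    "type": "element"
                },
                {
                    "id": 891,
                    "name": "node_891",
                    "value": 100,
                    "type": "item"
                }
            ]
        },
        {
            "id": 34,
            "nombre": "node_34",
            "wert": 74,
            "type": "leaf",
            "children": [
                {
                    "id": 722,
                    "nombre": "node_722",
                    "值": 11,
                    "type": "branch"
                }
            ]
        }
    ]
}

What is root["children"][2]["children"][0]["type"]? "branch"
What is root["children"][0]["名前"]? "node_274"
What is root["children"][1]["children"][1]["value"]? 100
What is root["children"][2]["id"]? 34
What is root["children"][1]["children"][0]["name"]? "node_469"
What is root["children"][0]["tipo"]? "branch"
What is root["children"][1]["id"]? 516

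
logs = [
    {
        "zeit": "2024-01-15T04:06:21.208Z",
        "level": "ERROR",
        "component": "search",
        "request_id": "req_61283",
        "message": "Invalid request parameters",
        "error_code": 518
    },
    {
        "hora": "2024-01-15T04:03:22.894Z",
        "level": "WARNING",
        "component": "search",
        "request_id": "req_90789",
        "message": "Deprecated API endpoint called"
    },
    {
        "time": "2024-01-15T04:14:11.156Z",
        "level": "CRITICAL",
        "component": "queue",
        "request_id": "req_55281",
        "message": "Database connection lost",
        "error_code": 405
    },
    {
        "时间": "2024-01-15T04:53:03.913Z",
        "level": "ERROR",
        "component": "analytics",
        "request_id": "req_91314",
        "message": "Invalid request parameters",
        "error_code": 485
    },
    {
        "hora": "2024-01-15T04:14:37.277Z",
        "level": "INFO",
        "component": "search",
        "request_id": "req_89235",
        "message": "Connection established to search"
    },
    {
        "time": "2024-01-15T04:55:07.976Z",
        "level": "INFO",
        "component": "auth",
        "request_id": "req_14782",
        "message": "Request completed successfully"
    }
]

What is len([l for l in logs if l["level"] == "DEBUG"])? 0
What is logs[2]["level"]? "CRITICAL"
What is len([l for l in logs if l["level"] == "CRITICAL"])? 1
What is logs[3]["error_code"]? 485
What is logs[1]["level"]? "WARNING"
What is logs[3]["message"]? "Invalid request parameters"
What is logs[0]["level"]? "ERROR"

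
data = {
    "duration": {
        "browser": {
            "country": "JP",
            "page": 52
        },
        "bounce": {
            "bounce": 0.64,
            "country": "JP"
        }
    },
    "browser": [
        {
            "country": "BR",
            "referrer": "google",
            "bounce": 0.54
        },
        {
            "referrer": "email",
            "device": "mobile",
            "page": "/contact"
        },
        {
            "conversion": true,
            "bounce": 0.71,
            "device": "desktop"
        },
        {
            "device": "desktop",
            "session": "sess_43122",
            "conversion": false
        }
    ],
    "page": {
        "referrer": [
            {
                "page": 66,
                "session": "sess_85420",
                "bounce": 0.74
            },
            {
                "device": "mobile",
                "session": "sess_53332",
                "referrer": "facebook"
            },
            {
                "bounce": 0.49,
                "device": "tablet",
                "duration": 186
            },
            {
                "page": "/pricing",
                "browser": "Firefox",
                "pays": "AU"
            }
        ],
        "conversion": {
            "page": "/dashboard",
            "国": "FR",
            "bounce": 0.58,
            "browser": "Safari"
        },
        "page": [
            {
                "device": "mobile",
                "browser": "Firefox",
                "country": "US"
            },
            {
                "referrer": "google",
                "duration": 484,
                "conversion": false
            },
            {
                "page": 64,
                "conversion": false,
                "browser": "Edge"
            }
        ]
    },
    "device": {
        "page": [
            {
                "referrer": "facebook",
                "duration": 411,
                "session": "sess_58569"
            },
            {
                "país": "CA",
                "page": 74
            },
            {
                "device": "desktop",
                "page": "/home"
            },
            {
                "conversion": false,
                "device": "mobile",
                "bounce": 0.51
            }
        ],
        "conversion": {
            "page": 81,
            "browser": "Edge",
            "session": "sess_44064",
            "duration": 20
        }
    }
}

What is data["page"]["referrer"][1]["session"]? "sess_53332"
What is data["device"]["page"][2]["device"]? "desktop"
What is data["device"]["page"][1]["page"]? 74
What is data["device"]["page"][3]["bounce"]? 0.51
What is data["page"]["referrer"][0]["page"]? 66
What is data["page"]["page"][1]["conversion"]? False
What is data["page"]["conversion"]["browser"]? "Safari"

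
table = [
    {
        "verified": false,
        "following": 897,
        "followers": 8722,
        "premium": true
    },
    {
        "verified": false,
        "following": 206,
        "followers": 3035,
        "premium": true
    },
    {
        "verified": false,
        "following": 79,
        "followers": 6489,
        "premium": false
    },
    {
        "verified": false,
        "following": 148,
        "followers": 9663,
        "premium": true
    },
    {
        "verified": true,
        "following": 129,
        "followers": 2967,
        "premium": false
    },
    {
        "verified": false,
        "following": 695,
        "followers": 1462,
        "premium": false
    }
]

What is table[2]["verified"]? False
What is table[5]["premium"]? False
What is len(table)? 6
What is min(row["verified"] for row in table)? False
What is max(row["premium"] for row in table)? True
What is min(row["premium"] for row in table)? False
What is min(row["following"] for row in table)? 79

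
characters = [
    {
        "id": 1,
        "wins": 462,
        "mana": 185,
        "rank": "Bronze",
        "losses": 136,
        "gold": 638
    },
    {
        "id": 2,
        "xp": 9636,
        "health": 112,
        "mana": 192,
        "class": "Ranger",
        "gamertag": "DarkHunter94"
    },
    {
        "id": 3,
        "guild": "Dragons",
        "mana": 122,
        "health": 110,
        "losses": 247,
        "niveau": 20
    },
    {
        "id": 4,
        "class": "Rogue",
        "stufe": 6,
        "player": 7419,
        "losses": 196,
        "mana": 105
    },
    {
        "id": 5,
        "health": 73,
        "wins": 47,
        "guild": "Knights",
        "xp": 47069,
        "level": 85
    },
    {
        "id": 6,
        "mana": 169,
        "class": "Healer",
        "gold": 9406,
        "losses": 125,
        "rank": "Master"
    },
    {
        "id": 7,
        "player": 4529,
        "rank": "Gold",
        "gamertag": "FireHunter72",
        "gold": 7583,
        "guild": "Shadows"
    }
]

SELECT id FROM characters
[1, 2, 3, 4, 5, 6, 7]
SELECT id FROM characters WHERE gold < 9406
[1, 7]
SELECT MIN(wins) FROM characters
47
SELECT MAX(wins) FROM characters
462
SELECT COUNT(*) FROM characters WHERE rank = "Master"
1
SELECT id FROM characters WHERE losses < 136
[6]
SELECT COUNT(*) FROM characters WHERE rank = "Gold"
1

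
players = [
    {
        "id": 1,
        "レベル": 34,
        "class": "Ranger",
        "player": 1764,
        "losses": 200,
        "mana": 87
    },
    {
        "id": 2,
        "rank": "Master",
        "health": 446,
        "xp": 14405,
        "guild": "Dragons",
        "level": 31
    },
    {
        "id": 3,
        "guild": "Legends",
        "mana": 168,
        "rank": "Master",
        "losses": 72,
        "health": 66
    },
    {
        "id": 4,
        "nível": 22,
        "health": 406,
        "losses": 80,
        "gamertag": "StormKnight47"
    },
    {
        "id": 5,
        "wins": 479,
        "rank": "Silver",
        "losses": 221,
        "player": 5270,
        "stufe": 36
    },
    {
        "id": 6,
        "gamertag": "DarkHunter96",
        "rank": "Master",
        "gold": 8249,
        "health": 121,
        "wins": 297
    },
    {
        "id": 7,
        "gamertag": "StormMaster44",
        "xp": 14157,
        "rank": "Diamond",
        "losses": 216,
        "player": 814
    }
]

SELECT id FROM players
[1, 2, 3, 4, 5, 6, 7]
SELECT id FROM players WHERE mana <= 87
[1]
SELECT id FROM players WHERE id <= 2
[1, 2]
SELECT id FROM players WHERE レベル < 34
[]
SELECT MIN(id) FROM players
1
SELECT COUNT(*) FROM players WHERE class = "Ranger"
1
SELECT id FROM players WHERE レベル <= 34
[1]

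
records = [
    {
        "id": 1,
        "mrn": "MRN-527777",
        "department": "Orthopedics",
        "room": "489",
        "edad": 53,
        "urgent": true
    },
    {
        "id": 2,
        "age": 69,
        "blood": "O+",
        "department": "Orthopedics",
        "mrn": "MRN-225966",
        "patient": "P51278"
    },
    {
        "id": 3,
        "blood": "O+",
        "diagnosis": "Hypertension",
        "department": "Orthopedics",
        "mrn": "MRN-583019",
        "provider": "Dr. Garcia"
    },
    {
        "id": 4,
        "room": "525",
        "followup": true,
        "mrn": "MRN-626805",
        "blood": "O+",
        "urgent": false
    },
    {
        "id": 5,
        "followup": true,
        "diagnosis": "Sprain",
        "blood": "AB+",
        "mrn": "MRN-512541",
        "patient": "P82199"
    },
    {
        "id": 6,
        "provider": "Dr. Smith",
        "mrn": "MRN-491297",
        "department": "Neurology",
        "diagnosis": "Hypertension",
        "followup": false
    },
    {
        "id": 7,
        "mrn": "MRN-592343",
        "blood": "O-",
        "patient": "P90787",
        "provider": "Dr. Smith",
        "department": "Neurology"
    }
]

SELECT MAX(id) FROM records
7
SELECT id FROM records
[1, 2, 3, 4, 5, 6, 7]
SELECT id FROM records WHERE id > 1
[2, 3, 4, 5, 6, 7]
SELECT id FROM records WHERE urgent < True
[4]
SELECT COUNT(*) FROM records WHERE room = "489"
1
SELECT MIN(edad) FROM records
53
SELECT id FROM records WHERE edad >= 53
[1]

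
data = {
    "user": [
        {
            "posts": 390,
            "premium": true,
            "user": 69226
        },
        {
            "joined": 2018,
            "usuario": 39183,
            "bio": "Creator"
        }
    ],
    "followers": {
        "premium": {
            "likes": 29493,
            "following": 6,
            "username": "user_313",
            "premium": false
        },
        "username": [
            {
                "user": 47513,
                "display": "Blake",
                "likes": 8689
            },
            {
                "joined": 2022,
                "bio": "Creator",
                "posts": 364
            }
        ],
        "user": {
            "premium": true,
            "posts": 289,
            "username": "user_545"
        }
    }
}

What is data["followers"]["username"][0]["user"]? 47513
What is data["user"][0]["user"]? 69226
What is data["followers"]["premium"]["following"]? 6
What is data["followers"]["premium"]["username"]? "user_313"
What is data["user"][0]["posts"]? 390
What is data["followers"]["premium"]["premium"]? False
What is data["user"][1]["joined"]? 2018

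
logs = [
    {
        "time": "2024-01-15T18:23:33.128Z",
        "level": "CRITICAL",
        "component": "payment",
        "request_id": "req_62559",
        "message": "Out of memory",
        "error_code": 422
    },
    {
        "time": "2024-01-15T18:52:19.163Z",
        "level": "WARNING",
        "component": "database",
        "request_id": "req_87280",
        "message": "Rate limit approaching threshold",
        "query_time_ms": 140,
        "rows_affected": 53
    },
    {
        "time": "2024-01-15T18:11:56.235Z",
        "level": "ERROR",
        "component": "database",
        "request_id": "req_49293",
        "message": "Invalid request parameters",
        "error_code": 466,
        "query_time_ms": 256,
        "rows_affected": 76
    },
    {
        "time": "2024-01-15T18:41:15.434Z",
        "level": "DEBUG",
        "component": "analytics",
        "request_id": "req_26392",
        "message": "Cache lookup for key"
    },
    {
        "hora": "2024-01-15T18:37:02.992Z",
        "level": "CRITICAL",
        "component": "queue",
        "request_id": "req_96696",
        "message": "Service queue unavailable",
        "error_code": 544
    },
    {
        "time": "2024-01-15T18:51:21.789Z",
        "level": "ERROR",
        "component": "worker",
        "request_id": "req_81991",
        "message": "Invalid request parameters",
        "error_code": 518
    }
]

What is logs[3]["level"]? "DEBUG"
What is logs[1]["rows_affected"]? 53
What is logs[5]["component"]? "worker"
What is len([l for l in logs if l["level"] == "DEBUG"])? 1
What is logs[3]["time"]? "2024-01-15T18:41:15.434Z"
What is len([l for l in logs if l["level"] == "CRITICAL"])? 2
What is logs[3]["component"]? "analytics"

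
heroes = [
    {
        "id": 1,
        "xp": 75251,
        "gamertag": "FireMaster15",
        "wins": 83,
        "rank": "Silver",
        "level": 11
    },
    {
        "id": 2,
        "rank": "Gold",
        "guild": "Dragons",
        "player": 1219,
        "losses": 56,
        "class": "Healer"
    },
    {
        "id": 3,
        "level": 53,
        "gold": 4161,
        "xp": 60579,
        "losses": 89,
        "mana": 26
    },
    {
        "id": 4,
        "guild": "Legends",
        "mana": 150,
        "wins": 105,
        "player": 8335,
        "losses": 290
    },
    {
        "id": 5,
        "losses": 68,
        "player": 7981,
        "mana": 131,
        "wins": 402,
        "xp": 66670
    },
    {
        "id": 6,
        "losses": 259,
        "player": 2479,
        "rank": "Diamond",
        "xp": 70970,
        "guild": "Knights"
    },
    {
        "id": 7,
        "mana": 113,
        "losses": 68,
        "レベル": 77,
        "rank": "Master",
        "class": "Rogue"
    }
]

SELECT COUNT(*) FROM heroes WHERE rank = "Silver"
1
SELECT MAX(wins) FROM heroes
402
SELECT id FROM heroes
[1, 2, 3, 4, 5, 6, 7]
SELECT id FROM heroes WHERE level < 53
[1]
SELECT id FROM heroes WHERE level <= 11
[1]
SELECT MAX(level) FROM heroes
53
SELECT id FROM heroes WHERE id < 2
[1]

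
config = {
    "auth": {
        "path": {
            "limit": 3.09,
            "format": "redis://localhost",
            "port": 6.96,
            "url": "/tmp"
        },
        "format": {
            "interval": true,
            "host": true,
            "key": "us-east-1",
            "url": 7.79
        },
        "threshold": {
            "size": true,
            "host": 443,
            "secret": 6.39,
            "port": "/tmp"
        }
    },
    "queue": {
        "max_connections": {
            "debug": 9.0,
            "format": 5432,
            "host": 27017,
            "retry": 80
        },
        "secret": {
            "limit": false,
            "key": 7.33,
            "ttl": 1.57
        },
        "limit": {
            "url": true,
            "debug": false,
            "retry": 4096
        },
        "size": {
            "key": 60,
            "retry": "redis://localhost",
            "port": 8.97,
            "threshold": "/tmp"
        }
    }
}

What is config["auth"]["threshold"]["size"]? True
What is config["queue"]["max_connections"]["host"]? 27017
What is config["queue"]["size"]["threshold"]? "/tmp"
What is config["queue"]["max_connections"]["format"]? 5432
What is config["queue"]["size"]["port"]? 8.97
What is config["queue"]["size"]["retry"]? "redis://localhost"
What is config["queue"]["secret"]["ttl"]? 1.57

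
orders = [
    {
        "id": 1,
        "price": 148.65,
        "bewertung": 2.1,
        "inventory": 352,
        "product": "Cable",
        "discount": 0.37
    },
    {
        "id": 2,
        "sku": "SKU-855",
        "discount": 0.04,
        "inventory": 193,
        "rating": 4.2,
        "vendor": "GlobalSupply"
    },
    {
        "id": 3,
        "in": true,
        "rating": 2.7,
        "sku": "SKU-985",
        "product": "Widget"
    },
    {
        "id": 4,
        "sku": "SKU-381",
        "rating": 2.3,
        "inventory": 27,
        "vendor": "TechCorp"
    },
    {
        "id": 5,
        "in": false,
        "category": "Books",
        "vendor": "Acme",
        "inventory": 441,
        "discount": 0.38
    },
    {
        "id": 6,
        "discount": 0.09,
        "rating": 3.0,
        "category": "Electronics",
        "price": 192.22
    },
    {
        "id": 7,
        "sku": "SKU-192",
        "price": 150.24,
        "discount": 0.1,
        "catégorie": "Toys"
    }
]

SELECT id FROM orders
[1, 2, 3, 4, 5, 6, 7]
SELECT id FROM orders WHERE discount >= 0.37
[1, 5]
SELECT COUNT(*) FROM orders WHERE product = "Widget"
1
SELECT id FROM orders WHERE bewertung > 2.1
[]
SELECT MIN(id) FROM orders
1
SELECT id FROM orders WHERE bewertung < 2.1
[]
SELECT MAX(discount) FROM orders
0.38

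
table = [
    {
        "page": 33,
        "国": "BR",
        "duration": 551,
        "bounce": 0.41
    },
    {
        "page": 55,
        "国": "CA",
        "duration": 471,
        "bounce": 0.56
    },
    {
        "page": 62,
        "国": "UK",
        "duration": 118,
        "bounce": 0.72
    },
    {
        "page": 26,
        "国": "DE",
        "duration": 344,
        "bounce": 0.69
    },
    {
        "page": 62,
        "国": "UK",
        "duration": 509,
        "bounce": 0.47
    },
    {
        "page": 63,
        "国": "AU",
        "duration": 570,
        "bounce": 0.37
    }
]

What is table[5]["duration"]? 570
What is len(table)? 6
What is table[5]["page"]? 63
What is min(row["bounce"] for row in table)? 0.37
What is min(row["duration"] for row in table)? 118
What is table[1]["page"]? 55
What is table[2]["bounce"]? 0.72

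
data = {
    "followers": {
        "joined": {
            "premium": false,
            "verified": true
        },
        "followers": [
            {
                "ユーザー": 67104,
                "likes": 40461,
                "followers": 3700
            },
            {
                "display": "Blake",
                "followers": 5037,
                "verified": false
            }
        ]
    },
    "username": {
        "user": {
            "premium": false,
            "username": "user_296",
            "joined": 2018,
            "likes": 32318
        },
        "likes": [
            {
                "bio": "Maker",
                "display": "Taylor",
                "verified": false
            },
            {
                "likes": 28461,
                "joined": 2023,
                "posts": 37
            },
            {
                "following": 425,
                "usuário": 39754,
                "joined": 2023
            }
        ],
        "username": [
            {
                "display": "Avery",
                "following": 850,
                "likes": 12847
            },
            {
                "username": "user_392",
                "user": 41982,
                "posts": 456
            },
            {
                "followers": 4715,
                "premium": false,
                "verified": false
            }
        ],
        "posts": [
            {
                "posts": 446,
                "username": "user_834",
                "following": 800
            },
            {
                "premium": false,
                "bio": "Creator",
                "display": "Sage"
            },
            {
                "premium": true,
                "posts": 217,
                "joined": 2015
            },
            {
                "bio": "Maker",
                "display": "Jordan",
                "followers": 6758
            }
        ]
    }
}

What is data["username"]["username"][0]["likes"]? 12847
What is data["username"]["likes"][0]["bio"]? "Maker"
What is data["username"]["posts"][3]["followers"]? 6758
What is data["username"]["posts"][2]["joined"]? 2015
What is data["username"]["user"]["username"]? "user_296"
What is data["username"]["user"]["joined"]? 2018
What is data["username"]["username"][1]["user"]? 41982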